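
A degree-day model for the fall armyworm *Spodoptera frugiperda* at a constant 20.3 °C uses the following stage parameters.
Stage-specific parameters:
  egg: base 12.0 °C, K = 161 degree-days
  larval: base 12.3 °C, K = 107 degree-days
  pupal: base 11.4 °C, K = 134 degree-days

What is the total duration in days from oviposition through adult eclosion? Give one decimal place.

egg: 161 / (20.3 − 12.0) = 161 / 8.3 = 19.398 d.
larval: 107 / (20.3 − 12.3) = 107 / 8.0 = 13.375 d.
pupal: 134 / (20.3 − 11.4) = 134 / 8.9 = 15.056 d.
Sum = 47.829 ≈ 47.8 days.

47.8 days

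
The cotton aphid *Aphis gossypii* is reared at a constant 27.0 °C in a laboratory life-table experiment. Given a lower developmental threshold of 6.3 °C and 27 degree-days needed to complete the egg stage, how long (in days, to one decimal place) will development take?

Daily accumulation = 27.0 − 6.3 = 20.7 DD/day.
Duration = 27 / 20.7 = 1.304 ≈ 1.3 days.

1.3 days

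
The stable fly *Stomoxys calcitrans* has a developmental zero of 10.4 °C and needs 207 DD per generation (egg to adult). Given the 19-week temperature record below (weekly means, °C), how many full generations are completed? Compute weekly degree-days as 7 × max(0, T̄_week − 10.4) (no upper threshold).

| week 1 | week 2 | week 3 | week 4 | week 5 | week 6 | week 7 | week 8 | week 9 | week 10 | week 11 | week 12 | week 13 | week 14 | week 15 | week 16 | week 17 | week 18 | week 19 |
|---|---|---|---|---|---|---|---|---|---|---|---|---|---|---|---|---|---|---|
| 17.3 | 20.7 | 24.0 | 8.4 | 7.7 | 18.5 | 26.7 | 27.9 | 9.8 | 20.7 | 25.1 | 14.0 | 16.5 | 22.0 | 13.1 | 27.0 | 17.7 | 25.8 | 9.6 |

Weekly DD (7 × max(0, T̄ − 10.4)): 48.3, 72.1, 95.2, 0.0, 0.0, 56.7, 114.1, 122.5, 0.0, 72.1, 102.9, 25.2, 42.7, 81.2, 18.9, 116.2, 51.1, 107.8, 0.0.
Season total = 1127.0 DD.
Complete generations = ⌊1127.0 / 207⌋ = 5.

5 generations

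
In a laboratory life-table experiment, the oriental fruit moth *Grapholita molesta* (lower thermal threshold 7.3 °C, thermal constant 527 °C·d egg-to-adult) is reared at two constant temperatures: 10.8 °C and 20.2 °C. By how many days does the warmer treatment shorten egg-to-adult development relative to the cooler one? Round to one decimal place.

At 10.8 °C: 527 / (10.8 − 7.3) = 527 / 3.5 = 150.571 d.
At 20.2 °C: 527 / (20.2 − 7.3) = 527 / 12.9 = 40.853 d.
Difference = |150.571 − 40.853| = 109.719 ≈ 109.7 days.

109.7 days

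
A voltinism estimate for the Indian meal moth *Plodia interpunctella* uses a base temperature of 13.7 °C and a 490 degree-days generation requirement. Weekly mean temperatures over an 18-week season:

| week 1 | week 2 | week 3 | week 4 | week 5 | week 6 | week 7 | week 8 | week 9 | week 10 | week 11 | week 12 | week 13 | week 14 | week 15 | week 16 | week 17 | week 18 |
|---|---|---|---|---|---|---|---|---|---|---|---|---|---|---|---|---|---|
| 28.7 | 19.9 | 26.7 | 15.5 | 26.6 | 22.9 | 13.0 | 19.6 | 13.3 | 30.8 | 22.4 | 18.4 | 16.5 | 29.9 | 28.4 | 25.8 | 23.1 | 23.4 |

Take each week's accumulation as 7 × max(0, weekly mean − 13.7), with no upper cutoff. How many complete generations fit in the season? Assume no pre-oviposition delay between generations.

Weekly DD (7 × max(0, T̄ − 13.7)): 105.0, 43.4, 91.0, 12.6, 90.3, 64.4, 0.0, 41.3, 0.0, 119.7, 60.9, 32.9, 19.6, 113.4, 102.9, 84.7, 65.8, 67.9.
Season total = 1115.8 DD.
Complete generations = ⌊1115.8 / 490⌋ = 2.

2 generations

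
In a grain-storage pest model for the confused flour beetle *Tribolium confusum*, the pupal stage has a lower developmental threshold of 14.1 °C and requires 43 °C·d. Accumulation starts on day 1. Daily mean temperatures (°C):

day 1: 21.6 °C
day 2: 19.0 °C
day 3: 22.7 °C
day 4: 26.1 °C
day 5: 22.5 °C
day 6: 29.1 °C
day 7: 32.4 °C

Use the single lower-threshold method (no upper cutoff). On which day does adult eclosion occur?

Daily DD above 14.1 °C: 7.5, 4.9, 8.6, 12.0, 8.4, 15.0, 18.3.
Cumulative: 7.5, 12.4, 21.0, 33.0, 41.4, 56.4, 74.7.
The total first reaches 43 DD on day 6.

day 6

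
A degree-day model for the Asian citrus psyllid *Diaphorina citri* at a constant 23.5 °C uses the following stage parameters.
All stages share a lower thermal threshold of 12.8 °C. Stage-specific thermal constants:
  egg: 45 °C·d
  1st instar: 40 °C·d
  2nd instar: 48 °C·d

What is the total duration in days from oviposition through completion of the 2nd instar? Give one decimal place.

Daily accumulation at 23.5 °C = 23.5 − 12.8 = 10.7 DD/day.
Total K = 45 + 40 + 48 = 133 DD.
Total duration = 133 / 10.7 = 12.430 ≈ 12.4 days.

12.4 days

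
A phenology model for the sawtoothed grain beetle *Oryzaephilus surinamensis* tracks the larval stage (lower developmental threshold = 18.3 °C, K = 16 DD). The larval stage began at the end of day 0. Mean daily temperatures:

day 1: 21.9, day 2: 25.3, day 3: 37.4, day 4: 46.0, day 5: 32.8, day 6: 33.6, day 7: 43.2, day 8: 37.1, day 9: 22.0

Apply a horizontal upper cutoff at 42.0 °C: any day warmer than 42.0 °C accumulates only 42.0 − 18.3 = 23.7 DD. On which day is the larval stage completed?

Daily DD above 18.3 °C (capped at 23.7): 3.6, 7.0, 19.1, 23.7, 14.5, 15.3, 23.7, 18.8, 3.7.
Cumulative: 3.6, 10.6, 29.7, 53.4, 67.9, 83.2, 106.9, 125.7, 129.4.
The total first reaches 16 DD on day 3.

day 3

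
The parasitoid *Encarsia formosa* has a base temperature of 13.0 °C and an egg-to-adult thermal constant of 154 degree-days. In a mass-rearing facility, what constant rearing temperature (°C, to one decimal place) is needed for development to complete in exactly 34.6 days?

17.5 °C

Required daily accumulation = 154 / 34.6 = 4.451 DD/day.
T = T_base + 4.451 = 13.0 + 4.451 = 17.451 ≈ 17.5 °C.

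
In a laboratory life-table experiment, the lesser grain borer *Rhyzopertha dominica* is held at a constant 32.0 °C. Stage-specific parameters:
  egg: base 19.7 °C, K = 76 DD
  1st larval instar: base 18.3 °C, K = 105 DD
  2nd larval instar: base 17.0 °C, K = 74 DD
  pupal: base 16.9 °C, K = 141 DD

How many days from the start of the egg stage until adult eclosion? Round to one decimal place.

28.1 days

egg: 76 / (32.0 − 19.7) = 76 / 12.3 = 6.179 d.
1st larval instar: 105 / (32.0 − 18.3) = 105 / 13.7 = 7.664 d.
2nd larval instar: 74 / (32.0 − 17.0) = 74 / 15.0 = 4.933 d.
pupal: 141 / (32.0 − 16.9) = 141 / 15.1 = 9.338 d.
Sum = 28.114 ≈ 28.1 days.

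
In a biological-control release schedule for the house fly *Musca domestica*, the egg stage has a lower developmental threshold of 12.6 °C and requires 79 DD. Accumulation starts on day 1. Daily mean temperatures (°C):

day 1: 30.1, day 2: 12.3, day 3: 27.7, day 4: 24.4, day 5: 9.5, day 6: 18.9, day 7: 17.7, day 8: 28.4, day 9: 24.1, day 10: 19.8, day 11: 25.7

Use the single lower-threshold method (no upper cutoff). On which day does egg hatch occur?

Daily DD above 12.6 °C: 17.5, 0.0, 15.1, 11.8, 0.0, 6.3, 5.1, 15.8, 11.5, 7.2, 13.1.
Cumulative: 17.5, 17.5, 32.6, 44.4, 44.4, 50.7, 55.8, 71.6, 83.1, 90.3, 103.4.
The total first reaches 79 DD on day 9.

day 9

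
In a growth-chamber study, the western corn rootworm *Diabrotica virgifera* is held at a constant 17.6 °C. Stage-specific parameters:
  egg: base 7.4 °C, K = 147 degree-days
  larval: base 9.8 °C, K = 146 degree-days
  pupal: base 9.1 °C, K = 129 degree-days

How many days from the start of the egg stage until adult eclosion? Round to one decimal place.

48.3 days

egg: 147 / (17.6 − 7.4) = 147 / 10.2 = 14.412 d.
larval: 146 / (17.6 − 9.8) = 146 / 7.8 = 18.718 d.
pupal: 129 / (17.6 − 9.1) = 129 / 8.5 = 15.176 d.
Sum = 48.306 ≈ 48.3 days.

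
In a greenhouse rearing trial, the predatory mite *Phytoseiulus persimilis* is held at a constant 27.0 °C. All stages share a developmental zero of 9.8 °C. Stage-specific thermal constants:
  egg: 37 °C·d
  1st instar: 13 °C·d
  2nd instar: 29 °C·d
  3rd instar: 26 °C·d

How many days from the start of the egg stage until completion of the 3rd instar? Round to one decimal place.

6.1 days

Daily accumulation at 27.0 °C = 27.0 − 9.8 = 17.2 DD/day.
Total K = 37 + 13 + 29 + 26 = 105 DD.
Total duration = 105 / 17.2 = 6.105 ≈ 6.1 days.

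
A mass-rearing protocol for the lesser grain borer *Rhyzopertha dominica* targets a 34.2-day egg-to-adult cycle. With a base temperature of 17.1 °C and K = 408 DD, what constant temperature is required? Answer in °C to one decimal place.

29.0 °C

Required daily accumulation = 408 / 34.2 = 11.930 DD/day.
T = T_base + 11.930 = 17.1 + 11.930 = 29.030 ≈ 29.0 °C.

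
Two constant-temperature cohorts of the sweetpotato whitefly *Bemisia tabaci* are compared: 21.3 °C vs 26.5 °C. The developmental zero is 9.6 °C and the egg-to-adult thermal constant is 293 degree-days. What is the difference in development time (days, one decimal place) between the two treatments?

7.7 days

At 21.3 °C: 293 / (21.3 − 9.6) = 293 / 11.7 = 25.043 d.
At 26.5 °C: 293 / (26.5 − 9.6) = 293 / 16.9 = 17.337 d.
Difference = |25.043 − 17.337| = 7.705 ≈ 7.7 days.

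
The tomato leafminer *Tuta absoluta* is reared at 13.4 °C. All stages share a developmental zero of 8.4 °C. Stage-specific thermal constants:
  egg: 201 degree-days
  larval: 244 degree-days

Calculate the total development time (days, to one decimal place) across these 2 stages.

Daily accumulation at 13.4 °C = 13.4 − 8.4 = 5.0 DD/day.
Total K = 201 + 244 = 445 DD.
Total duration = 445 / 5.0 = 89.000 ≈ 89.0 days.

89.0 days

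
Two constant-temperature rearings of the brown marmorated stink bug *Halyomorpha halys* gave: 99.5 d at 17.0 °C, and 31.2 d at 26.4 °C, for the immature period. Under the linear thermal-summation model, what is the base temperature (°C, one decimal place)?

12.7 °C

Equal thermal constants: D₁(T₁ − T_b) = D₂(T₂ − T_b).
99.5·(17.0 − T_b) = 31.2·(26.4 − T_b)
T_b = (99.5·17.0 − 31.2·26.4) / (99.5 − 31.2) = 867.82 / 68.3 = 12.706 °C ≈ 12.7 °C.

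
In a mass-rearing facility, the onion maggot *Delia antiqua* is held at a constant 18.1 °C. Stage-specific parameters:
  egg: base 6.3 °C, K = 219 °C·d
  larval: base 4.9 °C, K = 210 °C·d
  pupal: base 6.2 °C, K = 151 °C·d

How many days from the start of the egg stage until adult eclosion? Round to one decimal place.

47.2 days

egg: 219 / (18.1 − 6.3) = 219 / 11.8 = 18.559 d.
larval: 210 / (18.1 − 4.9) = 210 / 13.2 = 15.909 d.
pupal: 151 / (18.1 − 6.2) = 151 / 11.9 = 12.689 d.
Sum = 47.157 ≈ 47.2 days.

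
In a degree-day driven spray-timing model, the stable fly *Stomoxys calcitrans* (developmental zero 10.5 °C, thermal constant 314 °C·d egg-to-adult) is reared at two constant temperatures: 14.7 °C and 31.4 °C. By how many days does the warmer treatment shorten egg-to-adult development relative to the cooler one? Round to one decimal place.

At 14.7 °C: 314 / (14.7 − 10.5) = 314 / 4.2 = 74.762 d.
At 31.4 °C: 314 / (31.4 − 10.5) = 314 / 20.9 = 15.024 d.
Difference = |74.762 − 15.024| = 59.738 ≈ 59.7 days.

59.7 days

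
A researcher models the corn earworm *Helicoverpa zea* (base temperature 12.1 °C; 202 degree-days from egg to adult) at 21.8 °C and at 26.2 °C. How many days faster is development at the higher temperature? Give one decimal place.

6.5 days

At 21.8 °C: 202 / (21.8 − 12.1) = 202 / 9.7 = 20.825 d.
At 26.2 °C: 202 / (26.2 − 12.1) = 202 / 14.1 = 14.326 d.
Difference = |20.825 − 14.326| = 6.499 ≈ 6.5 days.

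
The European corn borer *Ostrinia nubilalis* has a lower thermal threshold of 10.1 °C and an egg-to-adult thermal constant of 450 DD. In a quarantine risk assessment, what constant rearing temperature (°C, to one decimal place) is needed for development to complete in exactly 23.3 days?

Required daily accumulation = 450 / 23.3 = 19.313 DD/day.
T = T_base + 19.313 = 10.1 + 19.313 = 29.413 ≈ 29.4 °C.

29.4 °C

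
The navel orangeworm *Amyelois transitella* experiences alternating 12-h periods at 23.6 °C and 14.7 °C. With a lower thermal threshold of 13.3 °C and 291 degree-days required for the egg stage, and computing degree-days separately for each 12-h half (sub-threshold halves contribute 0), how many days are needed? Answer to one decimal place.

49.7 days

Day half: max(0, 23.6 − 13.3) × 0.5 = 10.3 × 0.5 = 5.15 DD.
Night half: max(0, 14.7 − 13.3) × 0.5 = 1.4 × 0.5 = 0.70 DD.
Per 24 h: 5.85 DD/day.
Duration = 291 / 5.85 = 49.744 ≈ 49.7 days.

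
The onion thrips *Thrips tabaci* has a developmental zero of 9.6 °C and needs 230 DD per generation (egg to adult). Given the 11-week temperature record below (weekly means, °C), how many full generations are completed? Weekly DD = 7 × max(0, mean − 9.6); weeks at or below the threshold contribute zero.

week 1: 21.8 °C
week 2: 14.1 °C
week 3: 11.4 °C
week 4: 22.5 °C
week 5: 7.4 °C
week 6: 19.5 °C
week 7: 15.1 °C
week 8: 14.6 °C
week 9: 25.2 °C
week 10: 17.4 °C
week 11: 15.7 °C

Weekly DD (7 × max(0, T̄ − 9.6)): 85.4, 31.5, 12.6, 90.3, 0.0, 69.3, 38.5, 35.0, 109.2, 54.6, 42.7.
Season total = 569.1 DD.
Complete generations = ⌊569.1 / 230⌋ = 2.

2 generations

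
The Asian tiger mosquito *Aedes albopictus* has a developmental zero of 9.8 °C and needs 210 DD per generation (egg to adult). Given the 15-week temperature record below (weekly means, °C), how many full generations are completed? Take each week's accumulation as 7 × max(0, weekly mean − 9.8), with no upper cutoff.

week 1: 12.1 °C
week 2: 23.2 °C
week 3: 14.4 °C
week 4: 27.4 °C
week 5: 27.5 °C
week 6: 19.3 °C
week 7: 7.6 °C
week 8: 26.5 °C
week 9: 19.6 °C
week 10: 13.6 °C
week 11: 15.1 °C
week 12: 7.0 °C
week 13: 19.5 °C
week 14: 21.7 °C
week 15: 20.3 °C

Weekly DD (7 × max(0, T̄ − 9.8)): 16.1, 93.8, 32.2, 123.2, 123.9, 66.5, 0.0, 116.9, 68.6, 26.6, 37.1, 0.0, 67.9, 83.3, 73.5.
Season total = 929.6 DD.
Complete generations = ⌊929.6 / 210⌋ = 4.

4 generations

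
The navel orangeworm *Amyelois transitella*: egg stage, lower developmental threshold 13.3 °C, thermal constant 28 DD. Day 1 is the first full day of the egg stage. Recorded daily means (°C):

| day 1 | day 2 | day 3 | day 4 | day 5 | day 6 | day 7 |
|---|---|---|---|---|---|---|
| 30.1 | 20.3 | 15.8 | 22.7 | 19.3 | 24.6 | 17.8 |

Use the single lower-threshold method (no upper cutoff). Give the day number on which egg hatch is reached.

Daily DD above 13.3 °C: 16.8, 7.0, 2.5, 9.4, 6.0, 11.3, 4.5.
Cumulative: 16.8, 23.8, 26.3, 35.7, 41.7, 53.0, 57.5.
The total first reaches 28 DD on day 4.

day 4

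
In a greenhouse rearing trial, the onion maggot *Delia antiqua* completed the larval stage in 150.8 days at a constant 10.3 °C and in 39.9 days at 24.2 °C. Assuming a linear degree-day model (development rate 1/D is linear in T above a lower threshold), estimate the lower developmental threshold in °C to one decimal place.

5.3 °C

Equal thermal constants: D₁(T₁ − T_b) = D₂(T₂ − T_b).
150.8·(10.3 − T_b) = 39.9·(24.2 − T_b)
T_b = (150.8·10.3 − 39.9·24.2) / (150.8 − 39.9) = 587.66 / 110.9 = 5.299 °C ≈ 5.3 °C.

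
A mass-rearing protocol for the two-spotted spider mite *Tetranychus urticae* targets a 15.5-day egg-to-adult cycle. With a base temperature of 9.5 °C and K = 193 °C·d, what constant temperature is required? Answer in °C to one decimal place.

22.0 °C

Required daily accumulation = 193 / 15.5 = 12.452 DD/day.
T = T_base + 12.452 = 9.5 + 12.452 = 21.952 ≈ 22.0 °C.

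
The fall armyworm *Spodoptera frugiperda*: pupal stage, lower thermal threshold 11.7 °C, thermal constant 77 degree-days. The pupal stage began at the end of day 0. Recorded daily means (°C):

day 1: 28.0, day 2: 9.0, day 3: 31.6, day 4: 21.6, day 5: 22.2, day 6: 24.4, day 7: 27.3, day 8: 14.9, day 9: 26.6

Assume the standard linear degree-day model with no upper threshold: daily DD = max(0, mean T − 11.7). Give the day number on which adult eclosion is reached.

day 7

Daily DD above 11.7 °C: 16.3, 0.0, 19.9, 9.9, 10.5, 12.7, 15.6, 3.2, 14.9.
Cumulative: 16.3, 16.3, 36.2, 46.1, 56.6, 69.3, 84.9, 88.1, 103.0.
The total first reaches 77 DD on day 7.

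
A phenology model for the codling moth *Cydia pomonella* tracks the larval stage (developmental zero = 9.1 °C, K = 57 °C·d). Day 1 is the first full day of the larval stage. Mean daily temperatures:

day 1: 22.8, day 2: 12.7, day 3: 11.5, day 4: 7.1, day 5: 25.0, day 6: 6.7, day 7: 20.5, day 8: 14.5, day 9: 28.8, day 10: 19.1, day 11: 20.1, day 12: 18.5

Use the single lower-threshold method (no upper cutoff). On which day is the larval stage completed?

Daily DD above 9.1 °C: 13.7, 3.6, 2.4, 0.0, 15.9, 0.0, 11.4, 5.4, 19.7, 10.0, 11.0, 9.4.
Cumulative: 13.7, 17.3, 19.7, 19.7, 35.6, 35.6, 47.0, 52.4, 72.1, 82.1, 93.1, 102.5.
The total first reaches 57 DD on day 9.

day 9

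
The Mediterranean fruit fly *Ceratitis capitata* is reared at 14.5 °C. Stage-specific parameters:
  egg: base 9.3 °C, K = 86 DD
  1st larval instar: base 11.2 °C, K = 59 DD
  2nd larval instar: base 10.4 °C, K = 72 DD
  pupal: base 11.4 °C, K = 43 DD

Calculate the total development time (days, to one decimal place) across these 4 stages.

egg: 86 / (14.5 − 9.3) = 86 / 5.2 = 16.538 d.
1st larval instar: 59 / (14.5 − 11.2) = 59 / 3.3 = 17.879 d.
2nd larval instar: 72 / (14.5 − 10.4) = 72 / 4.1 = 17.561 d.
pupal: 43 / (14.5 − 11.4) = 43 / 3.1 = 13.871 d.
Sum = 65.849 ≈ 65.8 days.

65.8 days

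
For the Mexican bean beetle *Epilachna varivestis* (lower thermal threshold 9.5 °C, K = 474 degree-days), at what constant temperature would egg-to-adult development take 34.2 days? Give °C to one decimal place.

Required daily accumulation = 474 / 34.2 = 13.860 DD/day.
T = T_base + 13.860 = 9.5 + 13.860 = 23.360 ≈ 23.4 °C.

23.4 °C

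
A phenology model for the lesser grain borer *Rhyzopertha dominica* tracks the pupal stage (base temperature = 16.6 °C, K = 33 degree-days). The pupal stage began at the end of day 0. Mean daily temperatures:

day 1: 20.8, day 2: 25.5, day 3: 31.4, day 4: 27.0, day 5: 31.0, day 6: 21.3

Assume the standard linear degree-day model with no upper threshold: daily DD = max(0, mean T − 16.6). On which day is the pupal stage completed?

day 4

Daily DD above 16.6 °C: 4.2, 8.9, 14.8, 10.4, 14.4, 4.7.
Cumulative: 4.2, 13.1, 27.9, 38.3, 52.7, 57.4.
The total first reaches 33 DD on day 4.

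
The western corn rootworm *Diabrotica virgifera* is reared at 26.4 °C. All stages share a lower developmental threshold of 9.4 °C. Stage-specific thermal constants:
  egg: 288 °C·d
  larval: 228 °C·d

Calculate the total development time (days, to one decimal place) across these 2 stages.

Daily accumulation at 26.4 °C = 26.4 − 9.4 = 17.0 DD/day.
Total K = 288 + 228 = 516 DD.
Total duration = 516 / 17.0 = 30.353 ≈ 30.4 days.

30.4 days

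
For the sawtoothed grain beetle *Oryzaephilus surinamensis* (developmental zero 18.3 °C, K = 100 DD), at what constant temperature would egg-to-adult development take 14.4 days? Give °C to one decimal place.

25.2 °C

Required daily accumulation = 100 / 14.4 = 6.944 DD/day.
T = T_base + 6.944 = 18.3 + 6.944 = 25.244 ≈ 25.2 °C.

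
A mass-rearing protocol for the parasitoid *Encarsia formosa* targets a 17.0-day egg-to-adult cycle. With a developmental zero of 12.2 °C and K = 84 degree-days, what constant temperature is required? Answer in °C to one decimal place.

17.1 °C

Required daily accumulation = 84 / 17.0 = 4.941 DD/day.
T = T_base + 4.941 = 12.2 + 4.941 = 17.141 ≈ 17.1 °C.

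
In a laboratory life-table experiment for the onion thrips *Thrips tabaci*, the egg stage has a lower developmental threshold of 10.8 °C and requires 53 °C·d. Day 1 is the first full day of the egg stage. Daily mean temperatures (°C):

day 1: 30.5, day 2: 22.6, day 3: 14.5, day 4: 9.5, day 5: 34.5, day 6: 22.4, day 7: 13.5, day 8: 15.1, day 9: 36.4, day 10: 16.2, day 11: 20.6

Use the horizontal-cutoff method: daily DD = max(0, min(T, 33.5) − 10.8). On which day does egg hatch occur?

day 5

Daily DD above 10.8 °C (capped at 22.7): 19.7, 11.8, 3.7, 0.0, 22.7, 11.6, 2.7, 4.3, 22.7, 5.4, 9.8.
Cumulative: 19.7, 31.5, 35.2, 35.2, 57.9, 69.5, 72.2, 76.5, 99.2, 104.6, 114.4.
The total first reaches 53 DD on day 5.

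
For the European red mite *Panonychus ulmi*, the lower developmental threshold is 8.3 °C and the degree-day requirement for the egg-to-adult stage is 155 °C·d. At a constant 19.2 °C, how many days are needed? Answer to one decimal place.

14.2 days

Daily accumulation = 19.2 − 8.3 = 10.9 DD/day.
Duration = 155 / 10.9 = 14.220 ≈ 14.2 days.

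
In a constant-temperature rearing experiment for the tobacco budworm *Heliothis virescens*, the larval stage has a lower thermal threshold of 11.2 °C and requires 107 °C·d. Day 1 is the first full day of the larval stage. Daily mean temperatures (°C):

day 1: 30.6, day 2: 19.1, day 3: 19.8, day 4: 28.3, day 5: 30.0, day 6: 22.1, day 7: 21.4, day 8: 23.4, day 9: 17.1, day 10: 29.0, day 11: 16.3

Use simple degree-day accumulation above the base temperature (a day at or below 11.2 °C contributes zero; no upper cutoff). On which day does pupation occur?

Daily DD above 11.2 °C: 19.4, 7.9, 8.6, 17.1, 18.8, 10.9, 10.2, 12.2, 5.9, 17.8, 5.1.
Cumulative: 19.4, 27.3, 35.9, 53.0, 71.8, 82.7, 92.9, 105.1, 111.0, 128.8, 133.9.
The total first reaches 107 DD on day 9.

day 9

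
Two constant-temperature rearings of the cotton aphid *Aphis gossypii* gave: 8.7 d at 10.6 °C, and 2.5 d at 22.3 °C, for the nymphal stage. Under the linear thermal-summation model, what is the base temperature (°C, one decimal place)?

5.9 °C

Equal thermal constants: D₁(T₁ − T_b) = D₂(T₂ − T_b).
8.7·(10.6 − T_b) = 2.5·(22.3 − T_b)
T_b = (8.7·10.6 − 2.5·22.3) / (8.7 − 2.5) = 36.47 / 6.2 = 5.882 °C ≈ 5.9 °C.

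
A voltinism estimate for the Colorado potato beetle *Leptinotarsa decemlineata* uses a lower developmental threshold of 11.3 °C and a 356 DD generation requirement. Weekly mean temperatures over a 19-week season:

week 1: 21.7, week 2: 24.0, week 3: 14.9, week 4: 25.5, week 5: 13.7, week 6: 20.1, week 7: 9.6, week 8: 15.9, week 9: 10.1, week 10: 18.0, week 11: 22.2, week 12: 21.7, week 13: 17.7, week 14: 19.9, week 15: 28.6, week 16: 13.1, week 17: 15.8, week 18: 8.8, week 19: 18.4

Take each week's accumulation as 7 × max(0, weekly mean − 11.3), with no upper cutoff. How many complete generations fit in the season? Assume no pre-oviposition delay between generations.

Weekly DD (7 × max(0, T̄ − 11.3)): 72.8, 88.9, 25.2, 99.4, 16.8, 61.6, 0.0, 32.2, 0.0, 46.9, 76.3, 72.8, 44.8, 60.2, 121.1, 12.6, 31.5, 0.0, 49.7.
Season total = 912.8 DD.
Complete generations = ⌊912.8 / 356⌋ = 2.

2 generations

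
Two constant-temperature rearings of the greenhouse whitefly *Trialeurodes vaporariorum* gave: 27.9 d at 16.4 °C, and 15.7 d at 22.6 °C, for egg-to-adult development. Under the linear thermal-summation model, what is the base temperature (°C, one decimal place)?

Linear rate model ⇒ the product D·(T − T_b) is constant across temperatures.
27.9·(16.4 − T_b) = 15.7·(22.6 − T_b)
T_b = (27.9·16.4 − 15.7·22.6) / (27.9 − 15.7) = 102.74 / 12.2 = 8.421 °C ≈ 8.4 °C.

8.4 °C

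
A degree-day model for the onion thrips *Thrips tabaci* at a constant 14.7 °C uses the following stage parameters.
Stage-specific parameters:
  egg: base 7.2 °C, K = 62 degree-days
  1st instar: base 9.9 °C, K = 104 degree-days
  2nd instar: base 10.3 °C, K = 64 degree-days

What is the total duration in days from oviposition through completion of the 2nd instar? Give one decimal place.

44.5 days

egg: 62 / (14.7 − 7.2) = 62 / 7.5 = 8.267 d.
1st instar: 104 / (14.7 − 9.9) = 104 / 4.8 = 21.667 d.
2nd instar: 64 / (14.7 − 10.3) = 64 / 4.4 = 14.545 d.
Sum = 44.479 ≈ 44.5 days.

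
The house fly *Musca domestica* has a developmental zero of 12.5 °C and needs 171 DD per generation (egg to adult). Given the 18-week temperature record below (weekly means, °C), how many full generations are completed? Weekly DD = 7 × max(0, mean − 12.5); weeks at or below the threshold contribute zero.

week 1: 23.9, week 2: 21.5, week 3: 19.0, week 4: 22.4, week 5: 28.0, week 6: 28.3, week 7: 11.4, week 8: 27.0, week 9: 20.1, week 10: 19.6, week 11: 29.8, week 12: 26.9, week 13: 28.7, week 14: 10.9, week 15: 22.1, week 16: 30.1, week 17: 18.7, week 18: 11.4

7 generations

Weekly DD (7 × max(0, T̄ − 12.5)): 79.8, 63.0, 45.5, 69.3, 108.5, 110.6, 0.0, 101.5, 53.2, 49.7, 121.1, 100.8, 113.4, 0.0, 67.2, 123.2, 43.4, 0.0.
Season total = 1250.2 DD.
Complete generations = ⌊1250.2 / 171⌋ = 7.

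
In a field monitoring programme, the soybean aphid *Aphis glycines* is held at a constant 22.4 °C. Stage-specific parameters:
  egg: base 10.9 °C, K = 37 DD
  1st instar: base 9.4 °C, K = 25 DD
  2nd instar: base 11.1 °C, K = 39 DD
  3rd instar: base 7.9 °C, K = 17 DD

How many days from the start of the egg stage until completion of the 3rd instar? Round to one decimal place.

egg: 37 / (22.4 − 10.9) = 37 / 11.5 = 3.217 d.
1st instar: 25 / (22.4 − 9.4) = 25 / 13.0 = 1.923 d.
2nd instar: 39 / (22.4 − 11.1) = 39 / 11.3 = 3.451 d.
3rd instar: 17 / (22.4 − 7.9) = 17 / 14.5 = 1.172 d.
Sum = 9.764 ≈ 9.8 days.

9.8 days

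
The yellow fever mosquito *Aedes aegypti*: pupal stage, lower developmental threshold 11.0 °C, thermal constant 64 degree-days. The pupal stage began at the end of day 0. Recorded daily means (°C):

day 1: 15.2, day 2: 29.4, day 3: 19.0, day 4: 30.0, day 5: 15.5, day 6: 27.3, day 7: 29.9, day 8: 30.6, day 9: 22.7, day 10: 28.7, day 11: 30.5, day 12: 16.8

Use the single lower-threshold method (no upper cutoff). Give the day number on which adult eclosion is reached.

Daily DD above 11.0 °C: 4.2, 18.4, 8.0, 19.0, 4.5, 16.3, 18.9, 19.6, 11.7, 17.7, 19.5, 5.8.
Cumulative: 4.2, 22.6, 30.6, 49.6, 54.1, 70.4, 89.3, 108.9, 120.6, 138.3, 157.8, 163.6.
The total first reaches 64 DD on day 6.

day 6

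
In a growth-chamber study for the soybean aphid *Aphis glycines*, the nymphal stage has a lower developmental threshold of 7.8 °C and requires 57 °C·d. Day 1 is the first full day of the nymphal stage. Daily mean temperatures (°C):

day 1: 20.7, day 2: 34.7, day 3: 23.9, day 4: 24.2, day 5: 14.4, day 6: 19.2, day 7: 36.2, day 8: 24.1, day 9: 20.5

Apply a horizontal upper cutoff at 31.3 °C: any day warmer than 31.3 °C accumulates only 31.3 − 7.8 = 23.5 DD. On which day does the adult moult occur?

Daily DD above 7.8 °C (capped at 23.5): 12.9, 23.5, 16.1, 16.4, 6.6, 11.4, 23.5, 16.3, 12.7.
Cumulative: 12.9, 36.4, 52.5, 68.9, 75.5, 86.9, 110.4, 126.7, 139.4.
The total first reaches 57 DD on day 4.

day 4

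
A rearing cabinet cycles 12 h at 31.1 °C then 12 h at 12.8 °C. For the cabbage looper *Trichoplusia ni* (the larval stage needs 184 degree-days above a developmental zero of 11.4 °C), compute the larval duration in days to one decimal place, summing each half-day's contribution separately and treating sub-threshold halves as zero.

17.4 days

Day half: max(0, 31.1 − 11.4) × 0.5 = 19.7 × 0.5 = 9.85 DD.
Night half: max(0, 12.8 − 11.4) × 0.5 = 1.4 × 0.5 = 0.70 DD.
Per 24 h: 10.55 DD/day.
Duration = 184 / 10.55 = 17.441 ≈ 17.4 days.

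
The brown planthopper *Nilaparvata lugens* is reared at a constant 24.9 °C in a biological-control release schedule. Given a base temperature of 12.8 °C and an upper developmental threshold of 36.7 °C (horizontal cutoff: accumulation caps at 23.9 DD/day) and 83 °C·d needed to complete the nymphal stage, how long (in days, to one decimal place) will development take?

Daily accumulation = 24.9 − 12.8 = 12.1 DD/day.
Duration = 83 / 12.1 = 6.860 ≈ 6.9 days.

6.9 days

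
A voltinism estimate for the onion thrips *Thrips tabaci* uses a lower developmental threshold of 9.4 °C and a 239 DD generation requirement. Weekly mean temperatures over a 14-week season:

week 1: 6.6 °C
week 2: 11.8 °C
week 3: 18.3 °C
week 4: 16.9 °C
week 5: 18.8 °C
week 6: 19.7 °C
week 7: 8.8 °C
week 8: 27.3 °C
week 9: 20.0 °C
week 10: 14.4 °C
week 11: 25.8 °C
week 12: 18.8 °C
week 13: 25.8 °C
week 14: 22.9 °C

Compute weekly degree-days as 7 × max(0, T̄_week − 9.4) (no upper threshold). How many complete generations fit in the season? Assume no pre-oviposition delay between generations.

Weekly DD (7 × max(0, T̄ − 9.4)): 0.0, 16.8, 62.3, 52.5, 65.8, 72.1, 0.0, 125.3, 74.2, 35.0, 114.8, 65.8, 114.8, 94.5.
Season total = 893.9 DD.
Complete generations = ⌊893.9 / 239⌋ = 3.

3 generations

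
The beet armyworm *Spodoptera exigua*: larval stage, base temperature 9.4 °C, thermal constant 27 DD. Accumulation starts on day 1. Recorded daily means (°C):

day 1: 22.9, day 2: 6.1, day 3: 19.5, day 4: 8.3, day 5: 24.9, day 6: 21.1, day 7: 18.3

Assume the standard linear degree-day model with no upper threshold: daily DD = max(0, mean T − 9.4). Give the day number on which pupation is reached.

day 5

Daily DD above 9.4 °C: 13.5, 0.0, 10.1, 0.0, 15.5, 11.7, 8.9.
Cumulative: 13.5, 13.5, 23.6, 23.6, 39.1, 50.8, 59.7.
The total first reaches 27 DD on day 5.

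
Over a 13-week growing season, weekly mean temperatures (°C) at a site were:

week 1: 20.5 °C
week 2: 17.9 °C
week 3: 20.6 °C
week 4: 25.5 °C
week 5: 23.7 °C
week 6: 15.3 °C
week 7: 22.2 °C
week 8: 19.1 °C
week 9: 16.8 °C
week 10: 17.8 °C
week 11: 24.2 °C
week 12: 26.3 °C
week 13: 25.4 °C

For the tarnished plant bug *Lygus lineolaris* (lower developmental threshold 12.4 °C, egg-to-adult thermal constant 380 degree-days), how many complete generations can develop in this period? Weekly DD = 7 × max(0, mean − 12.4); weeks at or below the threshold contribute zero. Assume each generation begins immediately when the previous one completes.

Weekly DD (7 × max(0, T̄ − 12.4)): 56.7, 38.5, 57.4, 91.7, 79.1, 20.3, 68.6, 46.9, 30.8, 37.8, 82.6, 97.3, 91.0.
Season total = 798.7 DD.
Complete generations = ⌊798.7 / 380⌋ = 2.

2 generations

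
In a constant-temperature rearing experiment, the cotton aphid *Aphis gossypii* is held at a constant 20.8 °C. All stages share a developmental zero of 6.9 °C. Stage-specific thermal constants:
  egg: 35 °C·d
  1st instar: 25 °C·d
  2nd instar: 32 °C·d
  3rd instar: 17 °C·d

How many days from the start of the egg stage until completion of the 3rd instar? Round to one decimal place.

Daily accumulation at 20.8 °C = 20.8 − 6.9 = 13.9 DD/day.
Total K = 35 + 25 + 32 + 17 = 109 DD.
Total duration = 109 / 13.9 = 7.842 ≈ 7.8 days.

7.8 days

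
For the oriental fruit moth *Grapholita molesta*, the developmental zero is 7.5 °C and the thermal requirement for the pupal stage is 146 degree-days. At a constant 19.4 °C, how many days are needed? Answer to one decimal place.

Daily accumulation = 19.4 − 7.5 = 11.9 DD/day.
Duration = 146 / 11.9 = 12.269 ≈ 12.3 days.

12.3 days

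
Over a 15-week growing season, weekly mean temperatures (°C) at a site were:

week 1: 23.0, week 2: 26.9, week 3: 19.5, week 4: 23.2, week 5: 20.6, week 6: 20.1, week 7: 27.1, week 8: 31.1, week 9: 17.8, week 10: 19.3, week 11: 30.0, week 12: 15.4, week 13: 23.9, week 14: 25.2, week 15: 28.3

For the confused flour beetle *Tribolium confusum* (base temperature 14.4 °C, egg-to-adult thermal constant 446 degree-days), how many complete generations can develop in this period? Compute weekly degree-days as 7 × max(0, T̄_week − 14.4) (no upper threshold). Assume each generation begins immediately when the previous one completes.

Weekly DD (7 × max(0, T̄ − 14.4)): 60.2, 87.5, 35.7, 61.6, 43.4, 39.9, 88.9, 116.9, 23.8, 34.3, 109.2, 7.0, 66.5, 75.6, 97.3.
Season total = 947.8 DD.
Complete generations = ⌊947.8 / 446⌋ = 2.

2 generations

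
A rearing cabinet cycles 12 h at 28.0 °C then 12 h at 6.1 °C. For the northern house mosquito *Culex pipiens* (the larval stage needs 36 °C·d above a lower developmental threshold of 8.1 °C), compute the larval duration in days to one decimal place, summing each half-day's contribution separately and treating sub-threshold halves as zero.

3.6 days

Day half: max(0, 28.0 − 8.1) × 0.5 = 19.9 × 0.5 = 9.95 DD.
Night half: max(0, 6.1 − 8.1) × 0.5 = 0.0 × 0.5 = 0.00 DD.
Per 24 h: 9.95 DD/day.
Duration = 36 / 9.95 = 3.618 ≈ 3.6 days.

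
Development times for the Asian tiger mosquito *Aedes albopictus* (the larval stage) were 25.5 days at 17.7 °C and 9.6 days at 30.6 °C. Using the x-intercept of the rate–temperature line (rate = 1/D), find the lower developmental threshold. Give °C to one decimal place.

9.9 °C

Under the model K = D·(T − T_b), so D₁·(T₁ − T_b) = D₂·(T₂ − T_b).
25.5·(17.7 − T_b) = 9.6·(30.6 − T_b)
T_b = (25.5·17.7 − 9.6·30.6) / (25.5 − 9.6) = 157.59 / 15.9 = 9.911 °C ≈ 9.9 °C.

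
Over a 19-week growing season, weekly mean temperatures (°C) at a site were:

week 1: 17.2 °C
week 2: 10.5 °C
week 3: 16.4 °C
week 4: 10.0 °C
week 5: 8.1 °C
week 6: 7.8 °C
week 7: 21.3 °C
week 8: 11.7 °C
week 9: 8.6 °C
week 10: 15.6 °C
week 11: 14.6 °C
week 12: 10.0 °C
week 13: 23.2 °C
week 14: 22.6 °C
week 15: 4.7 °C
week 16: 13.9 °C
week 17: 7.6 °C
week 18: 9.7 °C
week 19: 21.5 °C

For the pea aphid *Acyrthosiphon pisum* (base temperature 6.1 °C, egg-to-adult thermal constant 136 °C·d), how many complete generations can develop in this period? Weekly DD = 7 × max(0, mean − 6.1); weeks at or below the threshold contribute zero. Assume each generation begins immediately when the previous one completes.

7 generations

Weekly DD (7 × max(0, T̄ − 6.1)): 77.7, 30.8, 72.1, 27.3, 14.0, 11.9, 106.4, 39.2, 17.5, 66.5, 59.5, 27.3, 119.7, 115.5, 0.0, 54.6, 10.5, 25.2, 107.8.
Season total = 983.5 DD.
Complete generations = ⌊983.5 / 136⌋ = 7.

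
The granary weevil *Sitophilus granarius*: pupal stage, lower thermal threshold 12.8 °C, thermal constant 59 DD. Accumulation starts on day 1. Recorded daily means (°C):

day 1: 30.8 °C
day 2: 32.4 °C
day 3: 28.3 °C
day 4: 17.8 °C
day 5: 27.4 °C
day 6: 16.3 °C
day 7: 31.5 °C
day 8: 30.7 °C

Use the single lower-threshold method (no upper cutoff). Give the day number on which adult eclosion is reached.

Daily DD above 12.8 °C: 18.0, 19.6, 15.5, 5.0, 14.6, 3.5, 18.7, 17.9.
Cumulative: 18.0, 37.6, 53.1, 58.1, 72.7, 76.2, 94.9, 112.8.
The total first reaches 59 DD on day 5.

day 5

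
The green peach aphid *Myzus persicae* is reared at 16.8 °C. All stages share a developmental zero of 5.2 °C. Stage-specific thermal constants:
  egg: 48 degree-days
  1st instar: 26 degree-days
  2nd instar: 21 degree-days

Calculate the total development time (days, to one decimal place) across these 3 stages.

Daily accumulation at 16.8 °C = 16.8 − 5.2 = 11.6 DD/day.
Total K = 48 + 26 + 21 = 95 DD.
Total duration = 95 / 11.6 = 8.190 ≈ 8.2 days.

8.2 days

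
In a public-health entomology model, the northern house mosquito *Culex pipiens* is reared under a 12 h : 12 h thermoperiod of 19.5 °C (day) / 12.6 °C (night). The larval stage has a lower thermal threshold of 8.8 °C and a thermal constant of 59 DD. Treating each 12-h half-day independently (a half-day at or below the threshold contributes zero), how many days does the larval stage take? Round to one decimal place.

8.1 days

Day half: max(0, 19.5 − 8.8) × 0.5 = 10.7 × 0.5 = 5.35 DD.
Night half: max(0, 12.6 − 8.8) × 0.5 = 3.8 × 0.5 = 1.90 DD.
Per 24 h: 7.25 DD/day.
Duration = 59 / 7.25 = 8.138 ≈ 8.1 days.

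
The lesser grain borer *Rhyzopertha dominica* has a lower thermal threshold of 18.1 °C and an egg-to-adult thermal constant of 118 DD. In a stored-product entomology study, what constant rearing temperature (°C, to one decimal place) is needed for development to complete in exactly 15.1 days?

25.9 °C

Required daily accumulation = 118 / 15.1 = 7.815 DD/day.
T = T_base + 7.815 = 18.1 + 7.815 = 25.915 ≈ 25.9 °C.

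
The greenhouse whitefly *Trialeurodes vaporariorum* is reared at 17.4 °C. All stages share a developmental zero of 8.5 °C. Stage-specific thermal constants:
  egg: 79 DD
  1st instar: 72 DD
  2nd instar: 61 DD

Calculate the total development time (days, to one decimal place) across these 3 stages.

23.8 days

Daily accumulation at 17.4 °C = 17.4 − 8.5 = 8.9 DD/day.
Total K = 79 + 72 + 61 = 212 DD.
Total duration = 212 / 8.9 = 23.820 ≈ 23.8 days.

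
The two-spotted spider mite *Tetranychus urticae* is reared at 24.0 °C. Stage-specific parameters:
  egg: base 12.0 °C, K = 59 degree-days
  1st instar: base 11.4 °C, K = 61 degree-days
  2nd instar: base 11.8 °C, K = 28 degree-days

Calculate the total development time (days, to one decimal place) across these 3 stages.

12.1 days

egg: 59 / (24.0 − 12.0) = 59 / 12.0 = 4.917 d.
1st instar: 61 / (24.0 − 11.4) = 61 / 12.6 = 4.841 d.
2nd instar: 28 / (24.0 − 11.8) = 28 / 12.2 = 2.295 d.
Sum = 12.053 ≈ 12.1 days.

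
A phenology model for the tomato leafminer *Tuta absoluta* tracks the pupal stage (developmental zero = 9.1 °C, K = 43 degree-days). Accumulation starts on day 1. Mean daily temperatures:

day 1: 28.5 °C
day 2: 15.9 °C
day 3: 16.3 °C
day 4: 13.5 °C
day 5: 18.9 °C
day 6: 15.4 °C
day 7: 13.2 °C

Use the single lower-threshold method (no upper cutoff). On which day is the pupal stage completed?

day 5

Daily DD above 9.1 °C: 19.4, 6.8, 7.2, 4.4, 9.8, 6.3, 4.1.
Cumulative: 19.4, 26.2, 33.4, 37.8, 47.6, 53.9, 58.0.
The total first reaches 43 DD on day 5.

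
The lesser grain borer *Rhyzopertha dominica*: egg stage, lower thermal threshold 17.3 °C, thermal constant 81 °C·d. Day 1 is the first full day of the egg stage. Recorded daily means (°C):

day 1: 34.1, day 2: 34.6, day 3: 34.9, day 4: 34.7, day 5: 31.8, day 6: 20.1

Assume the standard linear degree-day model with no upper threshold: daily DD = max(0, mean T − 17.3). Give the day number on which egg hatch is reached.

Daily DD above 17.3 °C: 16.8, 17.3, 17.6, 17.4, 14.5, 2.8.
Cumulative: 16.8, 34.1, 51.7, 69.1, 83.6, 86.4.
The total first reaches 81 DD on day 5.

day 5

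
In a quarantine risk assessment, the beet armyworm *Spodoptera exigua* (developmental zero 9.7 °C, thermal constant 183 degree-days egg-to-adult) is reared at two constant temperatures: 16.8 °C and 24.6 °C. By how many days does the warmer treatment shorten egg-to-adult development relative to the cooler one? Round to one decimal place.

13.5 days

At 16.8 °C: 183 / (16.8 − 9.7) = 183 / 7.1 = 25.775 d.
At 24.6 °C: 183 / (24.6 − 9.7) = 183 / 14.9 = 12.282 d.
Difference = |25.775 − 12.282| = 13.493 ≈ 13.5 days.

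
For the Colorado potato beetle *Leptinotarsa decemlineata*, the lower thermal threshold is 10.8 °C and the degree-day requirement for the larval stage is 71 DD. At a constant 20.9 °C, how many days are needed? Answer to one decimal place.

7.0 days

Daily accumulation = 20.9 − 10.8 = 10.1 DD/day.
Duration = 71 / 10.1 = 7.030 ≈ 7.0 days.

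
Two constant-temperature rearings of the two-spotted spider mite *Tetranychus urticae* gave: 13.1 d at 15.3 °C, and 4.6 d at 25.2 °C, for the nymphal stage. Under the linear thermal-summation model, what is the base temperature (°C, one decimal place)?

9.9 °C

Equal thermal constants: D₁(T₁ − T_b) = D₂(T₂ − T_b).
13.1·(15.3 − T_b) = 4.6·(25.2 − T_b)
T_b = (13.1·15.3 − 4.6·25.2) / (13.1 − 4.6) = 84.51 / 8.5 = 9.942 °C ≈ 9.9 °C.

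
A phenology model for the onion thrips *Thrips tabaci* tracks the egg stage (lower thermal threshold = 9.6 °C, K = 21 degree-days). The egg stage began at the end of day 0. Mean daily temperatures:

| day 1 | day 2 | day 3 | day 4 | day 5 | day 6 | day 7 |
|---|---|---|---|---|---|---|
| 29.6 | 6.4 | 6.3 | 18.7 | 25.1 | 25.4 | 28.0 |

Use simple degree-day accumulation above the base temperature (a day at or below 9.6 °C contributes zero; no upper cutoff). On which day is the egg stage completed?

day 4

Daily DD above 9.6 °C: 20.0, 0.0, 0.0, 9.1, 15.5, 15.8, 18.4.
Cumulative: 20.0, 20.0, 20.0, 29.1, 44.6, 60.4, 78.8.
The total first reaches 21 DD on day 4.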